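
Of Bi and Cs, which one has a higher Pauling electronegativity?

Cs is in period 6, group 1; Bi is in period 6, group 15.
EN rises left→right (higher Z_eff, smaller atoms) and falls top→bottom (larger, more shielded atoms).
All lie in period 6, so electronegativity increases left to right.
So Bi has the higher Pauling electronegativity (Bi > Cs).

Bi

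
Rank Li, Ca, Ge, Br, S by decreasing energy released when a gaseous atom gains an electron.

Br > S > Ge > Li > Ca

Li is in period 2, group 1; S is in period 3, group 16; Ca is in period 4, group 2; Ge is in period 4, group 14; Br is in period 4, group 17.
EA tends to increase across a period and decrease down a group, though the pattern is less regular than for IE or radius.
These span different periods and groups, so the two trends combine.
Li > Ca: period and group pull opposite ways; the down-group shift dominates (60 vs 2 kJ/mol).
Ge > Li: period and group pull opposite ways; the across-period shift dominates (119 vs 60 kJ/mol).
S > Ge: both effects reinforce here, so S is clearly the higher of the two.
Br > S: period and group pull opposite ways; the across-period shift dominates (325 vs 200 kJ/mol).
Tabulated electron affinity (kJ/mol): Li 60, S 200, Ca 2, Ge 119, Br 325.
So from highest to lowest: Br > S > Ge > Li > Ca.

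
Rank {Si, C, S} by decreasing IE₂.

C > S > Si

The second ionization energy removes an electron from the +1 ion. For each element: Si⁺ still has 3 valence electrons; C⁺ still has 3 valence electrons; S⁺ still has 5 valence electrons.
All are still removing valence electrons, so compare the +1 ions as you would atoms: IE_2 generally rises across a period (higher Z_eff) and falls down a group (larger shell), subject to the usual subshell exceptions.
Valence configurations: Si⁺ [Ne]3s²3p¹, C⁺ [He]2s²2p¹, S⁺ [Ne]3s²3p³.
Tabulated IE_2 (kJ/mol): Si 1577, C 2353, S 2252.
Putting it together, IE_2: Si < S < C.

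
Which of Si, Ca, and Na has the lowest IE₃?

Si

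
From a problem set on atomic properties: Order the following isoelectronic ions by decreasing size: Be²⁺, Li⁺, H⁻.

H⁻ > Li⁺ > Be²⁺

All of these have 2 electrons, so size is governed by nuclear charge alone: the more protons, the stronger the pull on the same electron cloud, and the smaller the ion.
Nuclear charges: Be²⁺ (Z=4), Li⁺ (Z=3), H⁻ (Z=1).
Largest to smallest: H⁻ > Li⁺ > Be²⁺.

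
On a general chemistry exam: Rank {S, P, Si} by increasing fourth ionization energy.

Si < S < P

After 3 electrons have been removed, what remains? S³⁺ still has 3 valence electrons; P³⁺ still has 2 valence electrons; Si³⁺ still has 1 valence electron.
All are still removing valence electrons, so compare the +3 ions as you would atoms: IE_4 generally rises across a period (higher Z_eff) and falls down a group (larger shell), subject to the usual subshell exceptions.
Valence configurations: S³⁺ [Ne]3s²3p¹, P³⁺ [Ne]3s², Si³⁺ [Ne]3s¹.
S³⁺ loses a lone 3p electron whereas P³⁺ must break into a filled 3s² pair, so IE_4(P) > IE_4(S) even though S has the higher nuclear charge.
The numbers (kJ/mol): S 4556, P 4964, Si 4356.
Hence IE_4: Si < S < P.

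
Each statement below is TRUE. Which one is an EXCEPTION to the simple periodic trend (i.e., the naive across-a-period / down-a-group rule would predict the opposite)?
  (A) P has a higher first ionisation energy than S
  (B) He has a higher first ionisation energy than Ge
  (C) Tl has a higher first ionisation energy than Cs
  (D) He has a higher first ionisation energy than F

(A)

The general trend: first ionisation energy increases across a period and decreases down a group.
(A) P (period 3, group 15) vs S (period 3, group 16): the stated order contradicts the simple trend.
(B) He (period 1, group 18) vs Ge (period 4, group 14): the stated order agrees with the simple trend.
(C) Tl (period 6, group 13) vs Cs (period 6, group 1): the stated order agrees with the simple trend.
(D) He (period 1, group 18) vs F (period 2, group 17): the stated order agrees with the simple trend.
The exception is (A): S (3p⁴) ionizes more easily than half-filled P (3p³) because the paired 3p electron in S is pushed out by e⁻–e⁻ repulsion.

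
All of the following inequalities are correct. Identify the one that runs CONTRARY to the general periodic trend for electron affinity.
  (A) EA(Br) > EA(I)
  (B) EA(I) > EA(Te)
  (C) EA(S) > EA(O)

The general trend: electron affinity increases across a period and decreases down a group.
(A) Br (period 4, group 17) vs I (period 5, group 17): the stated order agrees with the simple trend.
(B) I (period 5, group 17) vs Te (period 5, group 16): the stated order agrees with the simple trend.
(C) S (period 3, group 16) vs O (period 2, group 16): the stated order contradicts the simple trend.
The exception is (C): the compact 2p subshell of O repels the added electron more than S's larger 3p does.

(C)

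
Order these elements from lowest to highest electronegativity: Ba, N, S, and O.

N is in period 2, group 15; O is in period 2, group 16; S is in period 3, group 16; Ba is in period 6, group 2.
Electronegativity increases across a period and decreases down a group, tracking effective nuclear charge and atomic size.
Neither a single period nor a single group — weigh both effects.
S > Ba: both effects reinforce here, so S is clearly the higher of the two.
N > S: the two effects oppose for this pair; the down-group effect wins (3.04 vs 2.58).
O > N: both are in period 2; the period trend gives O the larger value.
Approximate values (Pauling): N 3.04, O 3.44, S 2.58, Ba 0.89.
So from lowest to highest: Ba < S < N < O.

Ba, S, N, O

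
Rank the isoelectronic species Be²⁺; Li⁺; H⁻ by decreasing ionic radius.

All of these have 2 electrons, so size is governed by nuclear charge alone: the more protons, the stronger the pull on the same electron cloud, and the smaller the ion.
Nuclear charges: Be²⁺ (Z=4), Li⁺ (Z=3), H⁻ (Z=1).
Largest to smallest: H⁻ > Li⁺ > Be²⁺.

H⁻, Li⁺, Be²⁺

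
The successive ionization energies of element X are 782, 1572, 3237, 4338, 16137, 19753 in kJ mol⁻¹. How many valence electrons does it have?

4

Look for the largest jump between consecutive ionization energies: IE5/IE4 ≈ 3.7, far larger than any earlier ratio.
That jump marks the point where a core electron is being removed. So the atom has 4 valence electrons.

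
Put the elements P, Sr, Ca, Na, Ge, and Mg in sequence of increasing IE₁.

Na is in period 3, group 1; Mg is in period 3, group 2; P is in period 3, group 15; Ca is in period 4, group 2; Ge is in period 4, group 14; Sr is in period 5, group 2.
Removing the outermost electron gets harder across a period and easier down a group.
Here both period and group differ, so the two effects have to be weighed against each other.
Sr > Na: the two effects oppose for this pair; the across-period effect wins (550 vs 496 kJ/mol).
Ca > Sr: Ca sits above Sr in group 2, so the down-group effect alone puts Ca higher.
Mg > Ca: they share group 2; the group trend gives Mg the larger value.
Ge > Mg: the two effects oppose for this pair; the across-period effect wins (762 vs 738 kJ/mol).
P > Ge: relative to Ge, both the across-period and down-group shifts push P's first ionization energy up.
Approximate values (kJ/mol): Na 496, Mg 738, P 1012, Ca 590, Ge 762, Sr 550.
So from lowest to highest: Na < Sr < Ca < Mg < Ge < P.

Na < Sr < Ca < Mg < Ge < P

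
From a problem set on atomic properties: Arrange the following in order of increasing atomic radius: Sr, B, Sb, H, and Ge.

H < B < Ge < Sb < Sr

H is in period 1, group 1; B is in period 2, group 13; Ge is in period 4, group 14; Sr is in period 5, group 2; Sb is in period 5, group 15.
Moving right in a period, electrons are added to the same shell under a stronger nuclear pull, so atoms get smaller; moving down, a new shell is opened and atoms get larger.
Here both period and group differ, so the two effects have to be weighed against each other.
B > H: the two effects oppose for this pair; the down-group effect wins (85 vs 32 pm).
Ge > B: the two effects oppose for this pair; the down-group effect wins (121 vs 85 pm).
Sb > Ge: the two effects oppose for this pair; the down-group effect wins (140 vs 121 pm).
Sr > Sb: both are in period 5; the period trend gives Sr the larger value.
For reference (pm): H 32, B 85, Ge 121, Sr 185, Sb 140.
So from smallest to largest: H < B < Ge < Sb < Sr.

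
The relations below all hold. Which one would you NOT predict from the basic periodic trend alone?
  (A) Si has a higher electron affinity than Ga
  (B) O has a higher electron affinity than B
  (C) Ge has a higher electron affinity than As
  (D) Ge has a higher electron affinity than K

The general trend: electron affinity increases across a period and decreases down a group.
(A) Si (period 3, group 14) vs Ga (period 4, group 13): the stated order agrees with the simple trend.
(B) O (period 2, group 16) vs B (period 2, group 13): the stated order agrees with the simple trend.
(C) Ge (period 4, group 14) vs As (period 4, group 15): the stated order contradicts the simple trend.
(D) Ge (period 4, group 14) vs K (period 4, group 1): the stated order agrees with the simple trend.
The exception is (C): adding an electron to As's half-filled 4p³ is unfavourable, so Ge (4p²) has the more exothermic EA.

(C)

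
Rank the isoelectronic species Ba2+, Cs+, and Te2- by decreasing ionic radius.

Te2- > Cs+ > Ba2+

All of these have 54 electrons, so size is governed by nuclear charge alone: the more protons, the stronger the pull on the same electron cloud, and the smaller the ion.
Nuclear charges: Ba2+ (Z=56), Cs+ (Z=55), Te2- (Z=52).
Largest to smallest: Te2- > Cs+ > Ba2+.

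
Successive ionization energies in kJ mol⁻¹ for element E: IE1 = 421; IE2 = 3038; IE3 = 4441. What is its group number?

Look for the largest jump between consecutive ionization energies: IE2/IE1 ≈ 7.2, far larger than any earlier ratio.
That jump marks the point where a core electron is being removed. So the atom has 1 valence electron.
A main-group element with 1 valence electron is in group 1.

Group 1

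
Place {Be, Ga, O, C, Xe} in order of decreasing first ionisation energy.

O, Xe, C, Be, Ga

Be is in period 2, group 2; C is in period 2, group 14; O is in period 2, group 16; Ga is in period 4, group 13; Xe is in period 5, group 18.
IE₁ increases left→right with effective nuclear charge and decreases top→bottom as the valence shell moves farther out.
Neither a single period nor a single group — weigh both effects.
Be > Ga: the two effects oppose for this pair; the down-group effect wins (900 vs 579 kJ/mol).
C > Be: both are in period 2; the period trend gives C the larger value.
Xe > C: the two effects oppose for this pair; the across-period effect wins (1170 vs 1086 kJ/mol).
O > Xe: the two effects oppose for this pair; the down-group effect wins (1314 vs 1170 kJ/mol).
Tabulated first ionization energy (kJ/mol): Be 900, C 1086, O 1314, Ga 579, Xe 1170.
So from highest to lowest: O > Xe > C > Be > Ga.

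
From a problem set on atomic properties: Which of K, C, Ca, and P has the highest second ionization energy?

K

The second ionization energy removes an electron from the +1 ion. For each element: K⁺ is the bare [Ar] core; C⁺ still has 3 valence electrons; Ca⁺ still has 1 valence electron; P⁺ still has 4 valence electrons.
Core electrons are held far more tightly than valence electrons, so K tops the IE_2 order.
Valence configurations: C⁺ [He]2s²2p¹, Ca⁺ [Ar]4s¹, P⁺ [Ne]3s²3p².
Approximate IE_2 values (kJ/mol): K 3052, C 2353, Ca 1145, P 1907.
Putting it together, IE_2: Ca < P < C < K.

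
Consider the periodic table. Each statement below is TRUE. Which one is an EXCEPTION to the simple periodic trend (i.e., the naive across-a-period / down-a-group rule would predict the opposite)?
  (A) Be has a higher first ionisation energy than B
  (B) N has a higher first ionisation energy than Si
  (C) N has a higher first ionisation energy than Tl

(A)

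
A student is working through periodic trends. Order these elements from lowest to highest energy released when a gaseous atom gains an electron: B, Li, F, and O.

B, Li, O, F

Li is in period 2, group 1; B is in period 2, group 13; O is in period 2, group 16; F is in period 2, group 17.
Electron affinity generally becomes more exothermic across a period toward the halogens and less exothermic down a group.
All lie in period 2; the across-period trend (electron affinity increases left to right) applies, with the exception below.
Note the exception: Li has a higher electron affinity than B, contrary to the simple trend — B's ns²np¹ configuration gives only a small electron affinity — the sparsely filled np subshell binds an added electron weakly.
For reference (kJ/mol): Li 60, B 27, O 141, F 328.
So from lowest to highest: B < Li < O < F.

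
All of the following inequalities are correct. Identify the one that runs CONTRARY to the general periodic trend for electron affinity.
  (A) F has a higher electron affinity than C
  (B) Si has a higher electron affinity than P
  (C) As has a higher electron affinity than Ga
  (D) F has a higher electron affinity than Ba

(B)

The general trend: electron affinity increases across a period and decreases down a group.
(A) F (period 2, group 17) vs C (period 2, group 14): the stated order agrees with the simple trend.
(B) Si (period 3, group 14) vs P (period 3, group 15): the stated order contradicts the simple trend.
(C) As (period 4, group 15) vs Ga (period 4, group 13): the stated order agrees with the simple trend.
(D) F (period 2, group 17) vs Ba (period 6, group 2): the stated order agrees with the simple trend.
The exception is (B): adding an electron to P's half-filled 3p³ is unfavourable, so Si (3p²) has the more exothermic EA.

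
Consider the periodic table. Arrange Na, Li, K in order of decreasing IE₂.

After 1 electron has been removed, what remains? Na⁺ is the bare [Ne] core; Li⁺ is the bare [He] core; K⁺ is the bare [Ar] core.
All of these are removing an electron from a noble-gas core or deeper; the smaller core (lower principal quantum number) is held far more tightly, and within a period the higher nuclear charge binds the same core more tightly.
Approximate IE_2 values (kJ/mol): Na 4562, Li 7298, K 3052.
Hence IE_2: K < Na < Li.

Li, Na, K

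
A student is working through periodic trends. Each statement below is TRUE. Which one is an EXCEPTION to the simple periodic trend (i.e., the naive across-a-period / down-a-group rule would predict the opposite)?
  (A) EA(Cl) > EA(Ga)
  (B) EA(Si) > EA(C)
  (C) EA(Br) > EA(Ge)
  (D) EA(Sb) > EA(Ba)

The general trend: electron affinity increases across a period and decreases down a group.
(A) Cl (period 3, group 17) vs Ga (period 4, group 13): the stated order agrees with the simple trend.
(B) Si (period 3, group 14) vs C (period 2, group 14): the stated order contradicts the simple trend.
(C) Br (period 4, group 17) vs Ge (period 4, group 14): the stated order agrees with the simple trend.
(D) Sb (period 5, group 15) vs Ba (period 6, group 2): the stated order agrees with the simple trend.
The exception is (B): Si's larger, more diffuse 3p orbitals accept an added electron slightly more readily than C's compact 2p.

(B)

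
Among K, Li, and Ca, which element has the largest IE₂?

Li

After 1 electron has been removed, what remains? K⁺ is the bare [Ar] core; Li⁺ is the bare [He] core; Ca⁺ still has 1 valence electron.
Pulling an electron out of a noble-gas core costs far more than removing a remaining valence electron, so K and Li sit at the high end of IE_2.
Tabulated IE_2 (kJ/mol): K 3052, Li 7298, Ca 1145.
Putting it together, IE_2: Ca < K < Li.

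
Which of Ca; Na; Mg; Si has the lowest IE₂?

The second ionization energy removes an electron from the +1 ion. For each element: Ca⁺ still has 1 valence electron; Na⁺ is the bare [Ne] core; Mg⁺ still has 1 valence electron; Si⁺ still has 3 valence electrons.
Core electrons are held far more tightly than valence electrons, so Na tops the IE_2 order.
Valence configurations: Ca⁺ [Ar]4s¹, Mg⁺ [Ne]3s¹, Si⁺ [Ne]3s²3p¹.
The numbers (kJ/mol): Ca 1145, Na 4562, Mg 1451, Si 1577.
Overall IE_2 order: Ca < Mg < Si < Na.

Ca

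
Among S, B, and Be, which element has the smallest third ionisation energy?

S

Consider each +2 ion: S²⁺ still has 4 valence electrons; B²⁺ still has 1 valence electron; Be²⁺ is the bare [He] core.
Core electrons are held far more tightly than valence electrons, so Be tops the IE_3 order.
Valence configurations: S²⁺ [Ne]3s²3p², B²⁺ [He]2s¹.
Tabulated IE_3 (kJ/mol): S 3357, B 3660, Be 14849.
So the third ionization energies run S < B < Be.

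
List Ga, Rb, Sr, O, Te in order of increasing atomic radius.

O is in period 2, group 16; Ga is in period 4, group 13; Rb is in period 5, group 1; Sr is in period 5, group 2; Te is in period 5, group 16.
Atomic radius shrinks across a period as nuclear charge pulls the same shell inward, and grows down a group as new shells are added.
Here both period and group differ, so the two effects have to be weighed against each other.
Ga > O: both effects reinforce here, so Ga is clearly the larger of the two.
Te > Ga: the two effects oppose for this pair; the down-group effect wins (136 vs 124 pm).
Sr > Te: both are in period 5; the period trend gives Sr the larger value.
Rb > Sr: both are in period 5; the period trend gives Rb the larger value.
For reference (pm): O 63, Ga 124, Rb 210, Sr 185, Te 136.
So from smallest to largest: O < Ga < Te < Sr < Rb.

O, Ga, Te, Sr, Rb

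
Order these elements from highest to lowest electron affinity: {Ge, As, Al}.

Al is in period 3, group 13; Ge is in period 4, group 14; As is in period 4, group 15.
Atoms with high Z_eff and room in the valence shell (especially the halogens) have the most exothermic electron affinities.
Neither a single period nor a single group — weigh both effects.
As > Al: the two effects oppose for this pair; the across-period effect wins (78 vs 42 kJ/mol).
Ge > As: this pair runs against the simple trend — see the exception note.
Note the exception: Ge has a higher electron affinity than As, contrary to the simple trend — adding an electron to As's half-filled 4p³ is unfavourable, so Ge (4p²) has the more exothermic EA.
For reference (kJ/mol): Al 42, Ge 119, As 78.
So from highest to lowest: Ge > As > Al.

Ge > As > Al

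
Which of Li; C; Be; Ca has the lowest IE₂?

The second ionization energy removes an electron from the +1 ion. For each element: Li⁺ is the bare [He] core; C⁺ still has 3 valence electrons; Be⁺ still has 1 valence electron; Ca⁺ still has 1 valence electron.
Core electrons are held far more tightly than valence electrons, so Li tops the IE_2 order.
Valence configurations: C⁺ [He]2s²2p¹, Be⁺ [He]2s¹, Ca⁺ [Ar]4s¹.
Tabulated IE_2 (kJ/mol): Li 7298, C 2353, Be 1757, Ca 1145.
Putting it together, IE_2: Ca < Be < C < Li.

Ca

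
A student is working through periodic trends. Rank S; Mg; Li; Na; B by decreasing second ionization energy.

After 1 electron has been removed, what remains? S⁺ still has 5 valence electrons; Mg⁺ still has 1 valence electron; Li⁺ is the bare [He] core; Na⁺ is the bare [Ne] core; B⁺ still has 2 valence electrons.
Core electrons are held far more tightly than valence electrons, so Na and Li top the IE_2 order.
Valence configurations: S⁺ [Ne]3s²3p³, Mg⁺ [Ne]3s¹, B⁺ [He]2s².
The numbers (kJ/mol): S 2252, Mg 1451, Li 7298, Na 4562, B 2427.
So the second ionization energies run Mg < S < B < Na < Li.

Li > Na > B > S > Mg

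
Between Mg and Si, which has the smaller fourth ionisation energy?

Si

The fourth ionization energy removes an electron from the +3 ion. For each element: Mg³⁺ is already 1 electron into the core; Si³⁺ still has 1 valence electron.
Core electrons are held far more tightly than valence electrons, so Mg tops the IE_4 order.
The numbers (kJ/mol): Mg 10543, Si 4356.
So the fourth ionization energies run Si < Mg.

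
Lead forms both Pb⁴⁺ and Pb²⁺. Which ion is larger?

Pb²⁺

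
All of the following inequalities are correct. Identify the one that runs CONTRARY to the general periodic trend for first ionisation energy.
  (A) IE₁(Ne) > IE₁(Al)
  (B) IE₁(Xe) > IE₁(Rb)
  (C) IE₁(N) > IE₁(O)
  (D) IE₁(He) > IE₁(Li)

The general trend: first ionisation energy increases across a period and decreases down a group.
(A) Ne (period 2, group 18) vs Al (period 3, group 13): the stated order agrees with the simple trend.
(B) Xe (period 5, group 18) vs Rb (period 5, group 1): the stated order agrees with the simple trend.
(C) N (period 2, group 15) vs O (period 2, group 16): the stated order contradicts the simple trend.
(D) He (period 1, group 18) vs Li (period 2, group 1): the stated order agrees with the simple trend.
The exception is (C): pairing an electron in O's 2p⁴ costs repulsion energy, so O ionizes more easily than half-filled N (2p³).

(C)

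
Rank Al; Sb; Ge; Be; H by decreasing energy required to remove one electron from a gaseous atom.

H is in period 1, group 1; Be is in period 2, group 2; Al is in period 3, group 13; Ge is in period 4, group 14; Sb is in period 5, group 15.
First ionization energy rises across a period (greater Z_eff holds electrons more tightly) and falls down a group (valence electrons are farther from the nucleus).
A diagonal step moves right (one effect) and down (the opposite effect) at once.
Ge > Al: the two effects oppose for this pair; the across-period effect wins (762 vs 578 kJ/mol).
Sb > Ge: period and group pull opposite ways; the across-period shift dominates (831 vs 762 kJ/mol).
Be > Sb: period and group pull opposite ways; the down-group shift dominates (900 vs 831 kJ/mol).
H > Be: period and group pull opposite ways; the down-group shift dominates (1312 vs 900 kJ/mol).
For reference (kJ/mol): H 1312, Be 900, Al 578, Ge 762, Sb 831.
So from highest to lowest: H > Be > Sb > Ge > Al.

H > Be > Sb > Ge > Al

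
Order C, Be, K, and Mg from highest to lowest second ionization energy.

K > C > Be > Mg

The second ionization energy removes an electron from the +1 ion. For each element: C⁺ still has 3 valence electrons; Be⁺ still has 1 valence electron; K⁺ is the bare [Ar] core; Mg⁺ still has 1 valence electron.
Pulling an electron out of a noble-gas core costs far more than removing a remaining valence electron, so K sits at the high end of IE_2.
Valence configurations: C⁺ [He]2s²2p¹, Be⁺ [He]2s¹, Mg⁺ [Ne]3s¹.
The numbers (kJ/mol): C 2353, Be 1757, K 3052, Mg 1451.
So the second ionization energies run Mg < Be < C < K.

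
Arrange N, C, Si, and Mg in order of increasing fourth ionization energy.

IE_4 is the cost of taking one more electron from the +3 cation: N³⁺ still has 2 valence electrons; C³⁺ still has 1 valence electron; Si³⁺ still has 1 valence electron; Mg³⁺ is already 1 electron into the core.
Core electrons are held far more tightly than valence electrons, so Mg tops the IE_4 order.
Valence configurations: N³⁺ [He]2s², C³⁺ [He]2s¹, Si³⁺ [Ne]3s¹.
The numbers (kJ/mol): N 7475, C 6223, Si 4356, Mg 10543.
Putting it together, IE_4: Si < C < N < Mg.

Si < C < N < Mg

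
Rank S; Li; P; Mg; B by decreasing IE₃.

After 2 electrons have been removed, what remains? S²⁺ still has 4 valence electrons; Li²⁺ is already 1 electron into the core; P²⁺ still has 3 valence electrons; Mg²⁺ is the bare [Ne] core; B²⁺ still has 1 valence electron.
Pulling an electron out of a noble-gas core costs far more than removing a remaining valence electron, so Mg and Li sit at the high end of IE_3.
Valence configurations: S²⁺ [Ne]3s²3p², P²⁺ [Ne]3s²3p¹, B²⁺ [He]2s¹.
Tabulated IE_3 (kJ/mol): S 3357, Li 11815, P 2914, Mg 7733, B 3660.
So the third ionization energies run P < S < B < Mg < Li.

Li > Mg > B > S > P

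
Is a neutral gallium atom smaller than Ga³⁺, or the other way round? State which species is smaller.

Ga³⁺

Forming Ga³⁺ removes 3 electrons from Ga. Fewer electrons for the same nuclear charge means less shielding and a higher Z_eff on the remaining electrons, and for main-group metals the entire outer shell is lost.
A cation is smaller than its parent atom: Ga³⁺ < Ga.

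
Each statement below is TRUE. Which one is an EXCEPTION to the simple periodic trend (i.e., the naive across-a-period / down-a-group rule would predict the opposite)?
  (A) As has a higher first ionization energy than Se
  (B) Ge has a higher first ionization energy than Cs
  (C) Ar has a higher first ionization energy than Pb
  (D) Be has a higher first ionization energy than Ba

(A)

The general trend: first ionization energy increases across a period and decreases down a group.
(A) As (period 4, group 15) vs Se (period 4, group 16): the stated order contradicts the simple trend.
(B) Ge (period 4, group 14) vs Cs (period 6, group 1): the stated order agrees with the simple trend.
(C) Ar (period 3, group 18) vs Pb (period 6, group 14): the stated order agrees with the simple trend.
(D) Be (period 2, group 2) vs Ba (period 6, group 2): the stated order agrees with the simple trend.
The exception is (A): Se (4p⁴) ionizes more easily than half-filled As (4p³).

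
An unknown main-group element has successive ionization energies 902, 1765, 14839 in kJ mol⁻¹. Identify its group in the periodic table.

Look for the largest jump between consecutive ionization energies: IE3/IE2 ≈ 8.4, far larger than any earlier ratio.
That jump marks the point where a core electron is being removed. So the atom has 2 valence electrons.
A main-group element with 2 valence electrons is in group 2.

Group 2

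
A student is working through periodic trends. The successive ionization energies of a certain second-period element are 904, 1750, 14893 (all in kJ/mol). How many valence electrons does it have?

2

Look for the largest jump between consecutive ionization energies: IE3/IE2 ≈ 8.5, far larger than any earlier ratio.
That jump marks the point where a core electron is being removed. So the atom has 2 valence electrons.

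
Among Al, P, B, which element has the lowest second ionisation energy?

Al

The second ionization energy removes an electron from the +1 ion. For each element: Al⁺ still has 2 valence electrons; P⁺ still has 4 valence electrons; B⁺ still has 2 valence electrons.
All are still removing valence electrons, so compare the +1 ions as you would atoms: IE_2 generally rises across a period (higher Z_eff) and falls down a group (larger shell), subject to the usual subshell exceptions.
Valence configurations: Al⁺ [Ne]3s², P⁺ [Ne]3s²3p², B⁺ [He]2s².
Approximate IE_2 values (kJ/mol): Al 1817, P 1907, B 2427.
Overall IE_2 order: Al < P < B.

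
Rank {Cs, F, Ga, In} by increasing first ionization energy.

F is in period 2, group 17; Ga is in period 4, group 13; In is in period 5, group 13; Cs is in period 6, group 1.
Removing the outermost electron gets harder across a period and easier down a group.
These span different periods and groups, so the two trends combine.
In > Cs: relative to Cs, both the across-period and down-group shifts push In's first ionization energy up.
Ga > In: they share group 13; the group trend gives Ga the larger value.
F > Ga: both effects reinforce here, so F is clearly the higher of the two.
For reference (kJ/mol): F 1681, Ga 579, In 558, Cs 376.
So from lowest to highest: Cs < In < Ga < F.

Cs, In, Ga, F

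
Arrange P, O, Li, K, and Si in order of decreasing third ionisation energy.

Li, O, K, Si, P

After 2 electrons have been removed, what remains? P²⁺ still has 3 valence electrons; O²⁺ still has 4 valence electrons; Li²⁺ is already 1 electron into the core; K²⁺ is already 1 electron into the core; Si²⁺ still has 2 valence electrons.
Usually core removal costs more than valence removal, but here the competition is close: a tightly held n=2 valence electron can cost more to remove than an n=3 core electron, so the actual values have to decide it.
Valence configurations: P²⁺ [Ne]3s²3p¹, O²⁺ [He]2s²2p², Si²⁺ [Ne]3s².
P²⁺ loses a lone 3p electron whereas Si²⁺ must break into a filled 3s² pair, so IE_3(Si) > IE_3(P) even though P has the higher nuclear charge.
Approximate IE_3 values (kJ/mol): P 2914, O 5300, Li 11815, K 4420, Si 3232.
So the third ionization energies run P < Si < K < O < Li.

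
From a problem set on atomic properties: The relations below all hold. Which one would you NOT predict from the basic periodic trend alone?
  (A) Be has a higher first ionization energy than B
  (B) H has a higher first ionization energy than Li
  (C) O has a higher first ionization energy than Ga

(A)

The general trend: first ionization energy increases across a period and decreases down a group.
(A) Be (period 2, group 2) vs B (period 2, group 13): the stated order contradicts the simple trend.
(B) H (period 1, group 1) vs Li (period 2, group 1): the stated order agrees with the simple trend.
(C) O (period 2, group 16) vs Ga (period 4, group 13): the stated order agrees with the simple trend.
The exception is (A): removing B's lone 2p electron is easier than breaking Be's filled 2s².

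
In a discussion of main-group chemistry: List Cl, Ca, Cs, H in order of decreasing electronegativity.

H is in period 1, group 1; Cl is in period 3, group 17; Ca is in period 4, group 2; Cs is in period 6, group 1.
Smaller atoms with higher effective nuclear charge are more electronegative.
Here both period and group differ, so the two effects have to be weighed against each other.
Ca > Cs: both effects reinforce here, so Ca is clearly the higher of the two.
H > Ca: the two effects oppose for this pair; the down-group effect wins (2.20 vs 1.00).
Cl > H: the two effects oppose for this pair; the across-period effect wins (3.16 vs 2.20).
Approximate values (Pauling): H 2.20, Cl 3.16, Ca 1.00, Cs 0.79.
So from highest to lowest: Cl > H > Ca > Cs.

Cl, H, Ca, Cs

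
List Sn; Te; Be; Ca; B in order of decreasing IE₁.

Be is in period 2, group 2; B is in period 2, group 13; Ca is in period 4, group 2; Sn is in period 5, group 14; Te is in period 5, group 16.
IE₁ increases left→right with effective nuclear charge and decreases top→bottom as the valence shell moves farther out.
Neither a single period nor a single group — weigh both effects.
Sn > Ca: period and group pull opposite ways; the across-period shift dominates (709 vs 590 kJ/mol).
B > Sn: period and group pull opposite ways; the down-group shift dominates (801 vs 709 kJ/mol).
Te > B: period and group pull opposite ways; the across-period shift dominates (869 vs 801 kJ/mol).
Be > Te: period and group pull opposite ways; the down-group shift dominates (900 vs 869 kJ/mol).
Note the exception: Be has a higher first ionization energy than B, contrary to the simple trend — removing B's lone 2p electron is easier than breaking Be's filled 2s².
For reference (kJ/mol): Be 900, B 801, Ca 590, Sn 709, Te 869.
So from highest to lowest: Be > Te > B > Sn > Ca.

Be > Te > B > Sn > Ca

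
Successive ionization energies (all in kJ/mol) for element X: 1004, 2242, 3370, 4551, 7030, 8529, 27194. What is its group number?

Group 16

Look for the largest jump between consecutive ionization energies: IE7/IE6 ≈ 3.2, far larger than any earlier ratio.
That jump marks the point where a core electron is being removed. So the atom has 6 valence electrons.
A main-group element with 6 valence electrons is in group 16.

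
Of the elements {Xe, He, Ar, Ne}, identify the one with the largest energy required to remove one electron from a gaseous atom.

First ionization energy rises across a period (greater Z_eff holds electrons more tightly) and falls down a group (valence electrons are farther from the nucleus).
All are in group 18, so first ionization energy increases up the group.
The largest energy required to remove one electron from a gaseous atom among these belongs to He.

He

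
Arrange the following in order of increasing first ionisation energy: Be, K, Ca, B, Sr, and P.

IE₁ increases left→right with effective nuclear charge and decreases top→bottom as the valence shell moves farther out.
Here both period and group differ, so the two effects have to be weighed against each other.
Sr > K: the two effects oppose for this pair; the across-period effect wins (550 vs 419 kJ/mol).
Ca > Sr: they share group 2; the group trend gives Ca the larger value.
B > Ca: relative to Ca, both the across-period and down-group shifts push B's first ionization energy up.
Be > B: this pair runs against the simple trend — see the exception note.
P > Be: period and group pull opposite ways; the across-period shift dominates (1012 vs 900 kJ/mol).
Note the exception: Be has a higher first ionization energy than B, contrary to the simple trend — removing B's lone 2p electron is easier than breaking Be's filled 2s².
For reference (kJ/mol): Be 900, B 801, P 1012, K 419, Ca 590, Sr 550.
So from lowest to highest: K < Sr < Ca < B < Be < P.

K, Sr, Ca, B, Be, P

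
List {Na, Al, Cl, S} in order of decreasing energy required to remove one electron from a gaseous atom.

Cl, S, Al, Na

Na is in period 3, group 1; Al is in period 3, group 13; S is in period 3, group 16; Cl is in period 3, group 17.
Removing the outermost electron gets harder across a period and easier down a group.
All lie in period 3, so first ionization energy increases left to right.
So from highest to lowest: Cl > S > Al > Na.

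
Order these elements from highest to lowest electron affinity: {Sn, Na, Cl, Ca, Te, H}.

H is in period 1, group 1; Na is in period 3, group 1; Cl is in period 3, group 17; Ca is in period 4, group 2; Sn is in period 5, group 14; Te is in period 5, group 16.
EA tends to increase across a period and decrease down a group, though the pattern is less regular than for IE or radius.
Neither a single period nor a single group — weigh both effects.
Na > Ca: the two effects oppose for this pair; the down-group effect wins (53 vs 2 kJ/mol).
H > Na: H sits above Na in group 1, so the down-group effect alone puts H higher.
Sn > H: the two effects oppose for this pair; the across-period effect wins (107 vs 73 kJ/mol).
Te > Sn: both are in period 5; the period trend gives Te the larger value.
Cl > Te: both effects reinforce here, so Cl is clearly the higher of the two.
Tabulated electron affinity (kJ/mol): H 73, Na 53, Cl 349, Ca 2, Sn 107, Te 190.
So from highest to lowest: Cl > Te > Sn > H > Na > Ca.

Cl, Te, Sn, H, Na, Ca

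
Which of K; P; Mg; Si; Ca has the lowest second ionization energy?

The second ionization energy removes an electron from the +1 ion. For each element: K⁺ is the bare [Ar] core; P⁺ still has 4 valence electrons; Mg⁺ still has 1 valence electron; Si⁺ still has 3 valence electrons; Ca⁺ still has 1 valence electron.
Core electrons are held far more tightly than valence electrons, so K tops the IE_2 order.
Valence configurations: P⁺ [Ne]3s²3p², Mg⁺ [Ne]3s¹, Si⁺ [Ne]3s²3p¹, Ca⁺ [Ar]4s¹.
The numbers (kJ/mol): K 3052, P 1907, Mg 1451, Si 1577, Ca 1145.
Overall IE_2 order: Ca < Mg < Si < P < K.

Ca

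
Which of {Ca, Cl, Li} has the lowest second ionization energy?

The second ionization energy removes an electron from the +1 ion. For each element: Ca⁺ still has 1 valence electron; Cl⁺ still has 6 valence electrons; Li⁺ is the bare [He] core.
Core electrons are held far more tightly than valence electrons, so Li tops the IE_2 order.
Valence configurations: Ca⁺ [Ar]4s¹, Cl⁺ [Ne]3s²3p⁴.
Tabulated IE_2 (kJ/mol): Ca 1145, Cl 2298, Li 7298.
Putting it together, IE_2: Ca < Cl < Li.

Ca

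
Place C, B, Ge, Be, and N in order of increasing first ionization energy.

Ge < B < Be < C < N

Be is in period 2, group 2; B is in period 2, group 13; C is in period 2, group 14; N is in period 2, group 15; Ge is in period 4, group 14.
IE₁ increases left→right with effective nuclear charge and decreases top→bottom as the valence shell moves farther out.
These span different periods and groups, so the two trends combine.
B > Ge: period and group pull opposite ways; the down-group shift dominates (801 vs 762 kJ/mol).
Be > B: this pair runs against the simple trend — see the exception note.
C > Be: C lies to the right of Be in period 2, so the across-period effect alone puts C higher.
N > C: both are in period 2; the period trend gives N the larger value.
Note the exception: Be has a higher first ionization energy than B, contrary to the simple trend — removing B's lone 2p electron is easier than breaking Be's filled 2s².
Approximate values (kJ/mol): Be 900, B 801, C 1086, N 1402, Ge 762.
So from lowest to highest: Ge < B < Be < C < N.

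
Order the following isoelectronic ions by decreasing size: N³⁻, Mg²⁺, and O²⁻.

All of these have 10 electrons, so size is governed by nuclear charge alone: the more protons, the stronger the pull on the same electron cloud, and the smaller the ion.
Nuclear charges: Mg²⁺ (Z=12), O²⁻ (Z=8), N³⁻ (Z=7).
Largest to smallest: N³⁻ > O²⁻ > Mg²⁺.

N³⁻, O²⁻, Mg²⁺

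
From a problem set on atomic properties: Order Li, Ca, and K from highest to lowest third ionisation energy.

Li > Ca > K

IE_3 is the cost of taking one more electron from the +2 cation: Li²⁺ is already 1 electron into the core; Ca²⁺ is the bare [Ar] core; K²⁺ is already 1 electron into the core.
All of these are removing an electron from a noble-gas core or deeper; the smaller core (lower principal quantum number) is held far more tightly, and within a period the higher nuclear charge binds the same core more tightly.
Tabulated IE_3 (kJ/mol): Li 11815, Ca 4912, K 4420.
Overall IE_3 order: K < Ca < Li.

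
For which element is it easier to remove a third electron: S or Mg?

IE_3 is the cost of taking one more electron from the +2 cation: S²⁺ still has 4 valence electrons; Mg²⁺ is the bare [Ne] core.
Pulling an electron out of a noble-gas core costs far more than removing a remaining valence electron, so Mg sits at the high end of IE_3.
The numbers (kJ/mol): S 3357, Mg 7733.
So the third ionization energies run S < Mg.

S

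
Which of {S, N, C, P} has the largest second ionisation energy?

The second ionization energy removes an electron from the +1 ion. For each element: S⁺ still has 5 valence electrons; N⁺ still has 4 valence electrons; C⁺ still has 3 valence electrons; P⁺ still has 4 valence electrons.
All are still removing valence electrons, so compare the +1 ions as you would atoms: IE_2 generally rises across a period (higher Z_eff) and falls down a group (larger shell), subject to the usual subshell exceptions.
Valence configurations: S⁺ [Ne]3s²3p³, N⁺ [He]2s²2p², C⁺ [He]2s²2p¹, P⁺ [Ne]3s²3p².
The numbers (kJ/mol): S 2252, N 2856, C 2353, P 1907.
Putting it together, IE_2: P < S < C < N.

N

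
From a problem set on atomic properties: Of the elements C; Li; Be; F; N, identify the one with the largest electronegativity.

Li is in period 2, group 1; Be is in period 2, group 2; C is in period 2, group 14; N is in period 2, group 15; F is in period 2, group 17.
Electronegativity increases across a period and decreases down a group, tracking effective nuclear charge and atomic size.
All lie in period 2, so electronegativity increases left to right.
The largest electronegativity among these belongs to F.

F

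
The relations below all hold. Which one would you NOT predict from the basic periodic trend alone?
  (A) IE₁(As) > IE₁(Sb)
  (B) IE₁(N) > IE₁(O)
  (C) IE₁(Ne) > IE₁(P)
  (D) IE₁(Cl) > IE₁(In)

The general trend: first ionization energy increases across a period and decreases down a group.
(A) As (period 4, group 15) vs Sb (period 5, group 15): the stated order agrees with the simple trend.
(B) N (period 2, group 15) vs O (period 2, group 16): the stated order contradicts the simple trend.
(C) Ne (period 2, group 18) vs P (period 3, group 15): the stated order agrees with the simple trend.
(D) Cl (period 3, group 17) vs In (period 5, group 13): the stated order agrees with the simple trend.
The exception is (B): pairing an electron in O's 2p⁴ costs repulsion energy, so O ionizes more easily than half-filled N (2p³).

(B)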